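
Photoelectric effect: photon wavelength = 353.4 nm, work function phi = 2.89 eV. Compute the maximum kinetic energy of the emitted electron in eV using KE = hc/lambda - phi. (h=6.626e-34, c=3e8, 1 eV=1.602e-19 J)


E_photon = hc / lambda
= (6.626e-34)(3e8) / (353.4e-9)
= 5.6248e-19 J
= 3.5111 eV
KE = E_photon - phi
= 3.5111 - 2.89
= 0.6211 eV

0.6211


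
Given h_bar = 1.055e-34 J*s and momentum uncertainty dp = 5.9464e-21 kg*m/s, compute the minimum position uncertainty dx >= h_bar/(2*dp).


dx = h_bar / (2 * dp)
= 1.055e-34 / (2 * 5.9464e-21)
= 1.055e-34 / 1.1893e-20
= 8.8709e-15 m

8.8709e-15


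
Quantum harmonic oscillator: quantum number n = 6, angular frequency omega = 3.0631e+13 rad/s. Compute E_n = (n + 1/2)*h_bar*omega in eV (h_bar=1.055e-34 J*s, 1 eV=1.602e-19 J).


E = (n + 1/2) * h_bar * omega
= (6 + 0.5) * 1.055e-34 * 3.0631e+13
= 6.5 * 3.2316e-21
= 2.1005e-20 J
= 0.1311 eV

0.1311


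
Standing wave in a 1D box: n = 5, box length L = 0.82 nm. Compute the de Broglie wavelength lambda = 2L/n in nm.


lambda = 2L / n
= 2 * 0.82 / 5
= 1.64 / 5
= 0.328 nm

0.328


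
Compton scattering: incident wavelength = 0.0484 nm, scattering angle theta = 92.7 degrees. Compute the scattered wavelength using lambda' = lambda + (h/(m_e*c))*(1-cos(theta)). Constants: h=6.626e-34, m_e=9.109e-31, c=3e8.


Compton wavelength: h/(m_e*c) = 2.4247e-12 m
d_lambda = 2.4247e-12 * (1 - cos(92.7 deg))
= 2.4247e-12 * 1.047106
= 2.5389e-12 m = 0.002539 nm
lambda' = 0.0484 + 0.002539
= 0.050939 nm

0.050939


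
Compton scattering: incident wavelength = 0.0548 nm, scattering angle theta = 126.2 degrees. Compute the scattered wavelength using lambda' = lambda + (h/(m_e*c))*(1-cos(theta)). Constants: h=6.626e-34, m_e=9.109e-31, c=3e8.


Compton wavelength: h/(m_e*c) = 2.4247e-12 m
d_lambda = 2.4247e-12 * (1 - cos(126.2 deg))
= 2.4247e-12 * 1.590606
= 3.8568e-12 m = 0.003857 nm
lambda' = 0.0548 + 0.003857
= 0.058657 nm

0.058657


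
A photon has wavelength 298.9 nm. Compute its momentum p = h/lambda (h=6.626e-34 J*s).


p = h / lambda
= 6.626e-34 / (298.9e-9)
= 6.626e-34 / 2.9890e-07
= 2.2168e-27 kg*m/s

2.2168e-27


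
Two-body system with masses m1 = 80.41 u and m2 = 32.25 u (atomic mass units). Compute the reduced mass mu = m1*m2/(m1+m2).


mu = m1 * m2 / (m1 + m2)
= 80.41 * 32.25 / (80.41 + 32.25)
= 2593.2225 / 112.66
= 23.0181 u

23.0181


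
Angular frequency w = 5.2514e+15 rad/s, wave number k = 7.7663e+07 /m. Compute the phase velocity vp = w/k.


vp = w / k
= 5.2514e+15 / 7.7663e+07
= 6.7618e+07 m/s

6.7618e+07


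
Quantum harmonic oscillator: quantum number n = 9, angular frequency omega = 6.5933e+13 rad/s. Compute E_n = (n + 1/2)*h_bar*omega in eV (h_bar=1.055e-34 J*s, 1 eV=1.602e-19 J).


E = (n + 1/2) * h_bar * omega
= (9 + 0.5) * 1.055e-34 * 6.5933e+13
= 9.5 * 6.9559e-21
= 6.6081e-20 J
= 0.4125 eV

0.4125


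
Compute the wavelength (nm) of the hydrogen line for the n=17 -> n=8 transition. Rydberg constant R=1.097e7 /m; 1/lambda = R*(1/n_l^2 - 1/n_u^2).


1/lambda = R * (1/n_l^2 - 1/n_u^2)
= 1.097e7 * (1/8^2 - 1/17^2)
= 1.097e7 * (0.015625 - 0.00346)
= 1.097e7 * 0.012165
= 1.3345e+05 /m
lambda = 1 / 1.3345e+05 = 7493.5683 nm

7493.5683


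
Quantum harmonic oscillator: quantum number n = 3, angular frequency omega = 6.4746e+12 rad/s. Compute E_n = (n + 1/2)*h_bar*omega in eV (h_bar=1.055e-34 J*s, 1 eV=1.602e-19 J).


E = (n + 1/2) * h_bar * omega
= (3 + 0.5) * 1.055e-34 * 6.4746e+12
= 3.5 * 6.8307e-22
= 2.3907e-21 J
= 0.0149 eV

0.0149


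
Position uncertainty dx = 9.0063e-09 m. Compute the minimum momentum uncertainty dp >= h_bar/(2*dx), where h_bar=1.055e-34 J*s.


dp = h_bar / (2 * dx)
= 1.055e-34 / (2 * 9.0063e-09)
= 1.055e-34 / 1.8013e-08
= 5.8570e-27 kg*m/s

5.8570e-27


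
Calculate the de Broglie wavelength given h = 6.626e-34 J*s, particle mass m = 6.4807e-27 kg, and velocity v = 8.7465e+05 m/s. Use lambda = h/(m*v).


lambda = h / (m * v)
= 6.626e-34 / (6.4807e-27 * 8.7465e+05)
= 6.626e-34 / 5.6683e-21
= 1.1689e-13 m

1.1689e-13


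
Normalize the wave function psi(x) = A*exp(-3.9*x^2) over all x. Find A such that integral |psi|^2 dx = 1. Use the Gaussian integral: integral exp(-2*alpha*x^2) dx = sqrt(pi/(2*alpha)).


integral |psi|^2 dx = A^2 * sqrt(pi/(2*alpha)) = 1
A^2 = sqrt(2*alpha/pi)
= sqrt(2 * 3.9 / pi)
= 1.575696
A = sqrt(1.575696)
= 1.2553

1.2553


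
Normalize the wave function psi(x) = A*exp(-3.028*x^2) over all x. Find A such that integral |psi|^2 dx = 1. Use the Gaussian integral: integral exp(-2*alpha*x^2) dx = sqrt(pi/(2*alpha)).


integral |psi|^2 dx = A^2 * sqrt(pi/(2*alpha)) = 1
A^2 = sqrt(2*alpha/pi)
= sqrt(2 * 3.028 / pi)
= 1.388411
A = sqrt(1.388411)
= 1.1783

1.1783


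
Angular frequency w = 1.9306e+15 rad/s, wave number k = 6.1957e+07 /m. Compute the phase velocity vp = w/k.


vp = w / k
= 1.9306e+15 / 6.1957e+07
= 3.1160e+07 m/s

3.1160e+07


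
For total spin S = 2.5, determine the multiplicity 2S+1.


Spin multiplicity = 2S + 1
= 2 * 2.5 + 1
= 5.0 + 1
= 6

6


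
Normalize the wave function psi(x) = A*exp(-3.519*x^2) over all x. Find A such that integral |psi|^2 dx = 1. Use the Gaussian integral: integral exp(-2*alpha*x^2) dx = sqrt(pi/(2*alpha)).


integral |psi|^2 dx = A^2 * sqrt(pi/(2*alpha)) = 1
A^2 = sqrt(2*alpha/pi)
= sqrt(2 * 3.519 / pi)
= 1.496751
A = sqrt(1.496751)
= 1.2234

1.2234


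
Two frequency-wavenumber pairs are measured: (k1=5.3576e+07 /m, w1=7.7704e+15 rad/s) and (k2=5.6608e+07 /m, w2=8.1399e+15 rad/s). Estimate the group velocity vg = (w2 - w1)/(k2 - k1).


vg = (w2 - w1) / (k2 - k1)
= (8.1399e+15 - 7.7704e+15) / (5.6608e+07 - 5.3576e+07)
= 3.6950e+14 / 3.0320e+06
= 1.2187e+08 m/s

1.2187e+08


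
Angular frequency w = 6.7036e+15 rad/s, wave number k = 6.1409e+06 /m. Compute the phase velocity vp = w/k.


vp = w / k
= 6.7036e+15 / 6.1409e+06
= 1.0916e+09 m/s

1.0916e+09


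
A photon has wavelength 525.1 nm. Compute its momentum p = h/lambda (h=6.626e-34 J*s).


p = h / lambda
= 6.626e-34 / (525.1e-9)
= 6.626e-34 / 5.2510e-07
= 1.2619e-27 kg*m/s

1.2619e-27


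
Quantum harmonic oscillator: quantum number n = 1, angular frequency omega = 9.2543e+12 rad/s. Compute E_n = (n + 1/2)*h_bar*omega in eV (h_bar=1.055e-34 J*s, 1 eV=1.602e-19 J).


E = (n + 1/2) * h_bar * omega
= (1 + 0.5) * 1.055e-34 * 9.2543e+12
= 1.5 * 9.7633e-22
= 1.4645e-21 J
= 0.0091 eV

0.0091


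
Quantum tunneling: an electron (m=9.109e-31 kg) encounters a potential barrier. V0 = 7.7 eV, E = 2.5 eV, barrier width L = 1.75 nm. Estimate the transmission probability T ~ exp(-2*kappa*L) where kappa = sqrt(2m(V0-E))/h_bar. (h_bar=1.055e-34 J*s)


V0 - E = 5.2 eV = 8.3304e-19 J
kappa = sqrt(2 * m * (V0-E)) / h_bar
= sqrt(2 * 9.109e-31 * 8.3304e-19) / 1.055e-34
= 1.1677e+10 /m
2*kappa*L = 2 * 1.1677e+10 * 1.75e-9
= 40.8695
T = exp(-40.8695) = 1.780822e-18

1.780822e-18


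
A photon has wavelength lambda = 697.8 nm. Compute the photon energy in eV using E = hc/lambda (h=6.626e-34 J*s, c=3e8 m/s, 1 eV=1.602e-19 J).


E = hc / lambda
= (6.626e-34)(3e8) / (697.8e-9)
= 1.9878e-25 / 6.9780e-07
= 2.8487e-19 J
Converting to eV: 2.8487e-19 / 1.602e-19
= 1.7782 eV

1.7782


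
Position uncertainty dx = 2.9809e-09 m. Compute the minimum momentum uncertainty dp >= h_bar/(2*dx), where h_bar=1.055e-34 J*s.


dp = h_bar / (2 * dx)
= 1.055e-34 / (2 * 2.9809e-09)
= 1.055e-34 / 5.9618e-09
= 1.7696e-26 kg*m/s

1.7696e-26


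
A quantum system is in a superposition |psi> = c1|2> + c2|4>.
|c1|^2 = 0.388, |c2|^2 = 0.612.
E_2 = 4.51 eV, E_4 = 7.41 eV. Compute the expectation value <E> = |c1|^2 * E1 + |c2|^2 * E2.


<E> = |c1|^2 * E1 + |c2|^2 * E2
= 0.388 * 4.51 + 0.612 * 7.41
= 1.7499 + 4.5349
= 6.2848 eV

6.2848


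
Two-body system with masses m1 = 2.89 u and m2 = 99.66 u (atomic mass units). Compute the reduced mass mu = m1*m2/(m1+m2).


mu = m1 * m2 / (m1 + m2)
= 2.89 * 99.66 / (2.89 + 99.66)
= 288.0174 / 102.55
= 2.8086 u

2.8086


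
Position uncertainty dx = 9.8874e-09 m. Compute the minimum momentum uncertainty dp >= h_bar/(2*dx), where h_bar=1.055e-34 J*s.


dp = h_bar / (2 * dx)
= 1.055e-34 / (2 * 9.8874e-09)
= 1.055e-34 / 1.9775e-08
= 5.3351e-27 kg*m/s

5.3351e-27


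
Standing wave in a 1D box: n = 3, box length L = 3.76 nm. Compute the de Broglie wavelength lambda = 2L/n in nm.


lambda = 2L / n
= 2 * 3.76 / 3
= 7.52 / 3
= 2.5067 nm

2.5067


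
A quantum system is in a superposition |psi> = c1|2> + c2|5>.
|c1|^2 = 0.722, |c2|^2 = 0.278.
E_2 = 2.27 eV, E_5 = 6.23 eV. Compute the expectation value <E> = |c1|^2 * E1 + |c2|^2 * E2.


<E> = |c1|^2 * E1 + |c2|^2 * E2
= 0.722 * 2.27 + 0.278 * 6.23
= 1.6389 + 1.7319
= 3.3709 eV

3.3709


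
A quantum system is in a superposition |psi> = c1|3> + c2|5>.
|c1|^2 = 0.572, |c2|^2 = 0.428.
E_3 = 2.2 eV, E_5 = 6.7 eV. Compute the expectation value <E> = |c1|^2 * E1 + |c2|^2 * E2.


<E> = |c1|^2 * E1 + |c2|^2 * E2
= 0.572 * 2.2 + 0.428 * 6.7
= 1.2584 + 2.8676
= 4.126 eV

4.126


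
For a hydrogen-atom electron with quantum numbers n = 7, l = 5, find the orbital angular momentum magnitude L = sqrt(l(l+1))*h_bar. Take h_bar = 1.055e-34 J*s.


L = sqrt(l*(l+1)) * h_bar
= sqrt(5 * 6) * 1.055e-34
= sqrt(30) * 1.055e-34
= 5.4772 * 1.055e-34
= 5.7785e-34 J*s

5.7785e-34


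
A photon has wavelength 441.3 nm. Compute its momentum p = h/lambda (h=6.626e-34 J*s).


p = h / lambda
= 6.626e-34 / (441.3e-9)
= 6.626e-34 / 4.4130e-07
= 1.5015e-27 kg*m/s

1.5015e-27


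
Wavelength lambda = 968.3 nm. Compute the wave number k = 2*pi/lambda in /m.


k = 2 * pi / lambda
= 6.2832 / (968.3e-9)
= 6.2832 / 9.6830e-07
= 6.4889e+06 /m

6.4889e+06


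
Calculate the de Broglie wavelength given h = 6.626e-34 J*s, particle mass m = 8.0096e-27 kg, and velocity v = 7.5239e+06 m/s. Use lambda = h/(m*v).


lambda = h / (m * v)
= 6.626e-34 / (8.0096e-27 * 7.5239e+06)
= 6.626e-34 / 6.0263e-20
= 1.0995e-14 m

1.0995e-14


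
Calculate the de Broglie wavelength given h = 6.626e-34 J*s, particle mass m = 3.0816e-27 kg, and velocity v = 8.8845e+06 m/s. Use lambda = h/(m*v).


lambda = h / (m * v)
= 6.626e-34 / (3.0816e-27 * 8.8845e+06)
= 6.626e-34 / 2.7378e-20
= 2.4201e-14 m

2.4201e-14


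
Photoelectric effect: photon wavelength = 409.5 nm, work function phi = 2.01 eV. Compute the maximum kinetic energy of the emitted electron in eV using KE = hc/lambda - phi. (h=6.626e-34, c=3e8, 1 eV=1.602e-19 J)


E_photon = hc / lambda
= (6.626e-34)(3e8) / (409.5e-9)
= 4.8542e-19 J
= 3.0301 eV
KE = E_photon - phi
= 3.0301 - 2.01
= 1.0201 eV

1.0201


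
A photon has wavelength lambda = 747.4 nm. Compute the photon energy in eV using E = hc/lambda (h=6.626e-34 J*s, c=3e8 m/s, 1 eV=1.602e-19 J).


E = hc / lambda
= (6.626e-34)(3e8) / (747.4e-9)
= 1.9878e-25 / 7.4740e-07
= 2.6596e-19 J
Converting to eV: 2.6596e-19 / 1.602e-19
= 1.6602 eV

1.6602


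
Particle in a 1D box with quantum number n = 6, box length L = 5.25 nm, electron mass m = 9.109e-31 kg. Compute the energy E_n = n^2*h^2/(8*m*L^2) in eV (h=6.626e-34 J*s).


E = n^2 * h^2 / (8 * m * L^2)
= 6^2 * (6.626e-34)^2 / (8 * 9.109e-31 * (5.25e-9)^2)
= 36 * 4.3904e-67 / (8 * 9.109e-31 * 2.7563e-17)
= 7.8691e-20 J
= 0.4912 eV

0.4912


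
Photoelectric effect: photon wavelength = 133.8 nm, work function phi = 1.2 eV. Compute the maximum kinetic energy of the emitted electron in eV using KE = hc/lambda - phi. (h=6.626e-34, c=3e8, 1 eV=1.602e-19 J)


E_photon = hc / lambda
= (6.626e-34)(3e8) / (133.8e-9)
= 1.4857e-18 J
= 9.2737 eV
KE = E_photon - phi
= 9.2737 - 1.2
= 8.0737 eV

8.0737


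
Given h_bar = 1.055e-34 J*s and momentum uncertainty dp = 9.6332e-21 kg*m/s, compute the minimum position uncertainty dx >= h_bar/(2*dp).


dx = h_bar / (2 * dp)
= 1.055e-34 / (2 * 9.6332e-21)
= 1.055e-34 / 1.9266e-20
= 5.4759e-15 m

5.4759e-15


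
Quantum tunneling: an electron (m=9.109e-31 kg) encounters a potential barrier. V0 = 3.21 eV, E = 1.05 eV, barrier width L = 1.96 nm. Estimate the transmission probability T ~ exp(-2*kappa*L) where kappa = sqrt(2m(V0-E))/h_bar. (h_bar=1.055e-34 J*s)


V0 - E = 2.16 eV = 3.4603e-19 J
kappa = sqrt(2 * m * (V0-E)) / h_bar
= sqrt(2 * 9.109e-31 * 3.4603e-19) / 1.055e-34
= 7.5259e+09 /m
2*kappa*L = 2 * 7.5259e+09 * 1.96e-9
= 29.5014
T = exp(-29.5014) = 1.540709e-13

1.540709e-13


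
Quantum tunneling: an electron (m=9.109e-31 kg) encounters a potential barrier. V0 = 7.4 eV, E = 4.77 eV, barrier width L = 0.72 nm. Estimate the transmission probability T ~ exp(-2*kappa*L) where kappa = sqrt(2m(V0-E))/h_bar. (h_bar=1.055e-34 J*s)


V0 - E = 2.63 eV = 4.2133e-19 J
kappa = sqrt(2 * m * (V0-E)) / h_bar
= sqrt(2 * 9.109e-31 * 4.2133e-19) / 1.055e-34
= 8.3044e+09 /m
2*kappa*L = 2 * 8.3044e+09 * 0.72e-9
= 11.9583
T = exp(-11.9583) = 6.405831e-06

6.405831e-06


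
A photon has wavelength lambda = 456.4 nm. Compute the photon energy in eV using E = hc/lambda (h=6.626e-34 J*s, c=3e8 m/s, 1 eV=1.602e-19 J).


E = hc / lambda
= (6.626e-34)(3e8) / (456.4e-9)
= 1.9878e-25 / 4.5640e-07
= 4.3554e-19 J
Converting to eV: 4.3554e-19 / 1.602e-19
= 2.7187 eV

2.7187


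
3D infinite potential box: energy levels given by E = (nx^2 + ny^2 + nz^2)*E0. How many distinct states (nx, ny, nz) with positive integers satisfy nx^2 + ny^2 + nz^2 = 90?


Enumerate all (nx, ny, nz) with nx^2 + ny^2 + nz^2 = 90:
(1,5,8)
(1,8,5)
(4,5,7)
(4,7,5)
(5,1,8)
(5,4,7)
(5,7,4)
(5,8,1)
(7,4,5)
(7,5,4)
(8,1,5)
(8,5,1)
Total degeneracy = 12

12


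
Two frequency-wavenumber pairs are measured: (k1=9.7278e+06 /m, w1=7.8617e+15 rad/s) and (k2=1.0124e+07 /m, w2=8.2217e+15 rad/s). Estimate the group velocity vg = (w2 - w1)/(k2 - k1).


vg = (w2 - w1) / (k2 - k1)
= (8.2217e+15 - 7.8617e+15) / (1.0124e+07 - 9.7278e+06)
= 3.6000e+14 / 3.9620e+05
= 9.0863e+08 m/s

9.0863e+08


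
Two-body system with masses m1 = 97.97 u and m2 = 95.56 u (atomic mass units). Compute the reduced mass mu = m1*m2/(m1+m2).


mu = m1 * m2 / (m1 + m2)
= 97.97 * 95.56 / (97.97 + 95.56)
= 9362.0132 / 193.53
= 48.375 u

48.375


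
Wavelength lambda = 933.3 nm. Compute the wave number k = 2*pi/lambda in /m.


k = 2 * pi / lambda
= 6.2832 / (933.3e-9)
= 6.2832 / 9.3330e-07
= 6.7322e+06 /m

6.7322e+06


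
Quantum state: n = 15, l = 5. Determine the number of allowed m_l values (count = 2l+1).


m_l ranges from -l to +l in integer steps
So m_l goes from -5 to +5
Count = 2l + 1 = 2*5 + 1
= 11

11


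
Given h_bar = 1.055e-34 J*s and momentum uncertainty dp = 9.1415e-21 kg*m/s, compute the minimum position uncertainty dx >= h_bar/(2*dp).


dx = h_bar / (2 * dp)
= 1.055e-34 / (2 * 9.1415e-21)
= 1.055e-34 / 1.8283e-20
= 5.7704e-15 m

5.7704e-15


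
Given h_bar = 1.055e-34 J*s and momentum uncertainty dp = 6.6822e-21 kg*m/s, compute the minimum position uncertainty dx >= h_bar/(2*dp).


dx = h_bar / (2 * dp)
= 1.055e-34 / (2 * 6.6822e-21)
= 1.055e-34 / 1.3364e-20
= 7.8941e-15 m

7.8941e-15


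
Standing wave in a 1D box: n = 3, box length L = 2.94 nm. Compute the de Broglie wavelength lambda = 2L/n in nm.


lambda = 2L / n
= 2 * 2.94 / 3
= 5.88 / 3
= 1.96 nm

1.96


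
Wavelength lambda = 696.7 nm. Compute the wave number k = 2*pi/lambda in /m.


k = 2 * pi / lambda
= 6.2832 / (696.7e-9)
= 6.2832 / 6.9670e-07
= 9.0185e+06 /m

9.0185e+06


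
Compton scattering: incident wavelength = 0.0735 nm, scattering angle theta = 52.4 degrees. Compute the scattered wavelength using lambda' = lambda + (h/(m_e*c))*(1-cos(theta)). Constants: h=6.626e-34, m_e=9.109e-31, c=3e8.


Compton wavelength: h/(m_e*c) = 2.4247e-12 m
d_lambda = 2.4247e-12 * (1 - cos(52.4 deg))
= 2.4247e-12 * 0.389855
= 9.4528e-13 m = 0.000945 nm
lambda' = 0.0735 + 0.000945
= 0.074445 nm

0.074445


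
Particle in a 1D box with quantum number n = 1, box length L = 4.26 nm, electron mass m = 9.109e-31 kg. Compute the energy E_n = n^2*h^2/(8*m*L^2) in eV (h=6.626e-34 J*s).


E = n^2 * h^2 / (8 * m * L^2)
= 1^2 * (6.626e-34)^2 / (8 * 9.109e-31 * (4.26e-9)^2)
= 1 * 4.3904e-67 / (8 * 9.109e-31 * 1.8148e-17)
= 3.3199e-21 J
= 0.0207 eV

0.0207


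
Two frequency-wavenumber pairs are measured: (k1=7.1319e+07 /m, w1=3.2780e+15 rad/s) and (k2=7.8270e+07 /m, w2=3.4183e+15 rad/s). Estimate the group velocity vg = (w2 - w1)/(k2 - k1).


vg = (w2 - w1) / (k2 - k1)
= (3.4183e+15 - 3.2780e+15) / (7.8270e+07 - 7.1319e+07)
= 1.4030e+14 / 6.9510e+06
= 2.0184e+07 m/s

2.0184e+07


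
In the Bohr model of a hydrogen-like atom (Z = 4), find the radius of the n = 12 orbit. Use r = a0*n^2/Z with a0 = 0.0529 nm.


r = a0 * n^2 / Z
= 0.0529 * 12^2 / 4
= 0.0529 * 144 / 4
= 1.9044 nm

1.9044


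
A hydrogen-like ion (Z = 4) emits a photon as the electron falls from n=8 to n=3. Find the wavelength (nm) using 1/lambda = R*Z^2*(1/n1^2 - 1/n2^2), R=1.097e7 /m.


1/lambda = R * Z^2 * (1/n1^2 - 1/n2^2)
= 1.097e7 * 4^2 * (1/3^2 - 1/8^2)
= 1.097e7 * 16 * (0.111111 - 0.015625)
= 1.6760e+07 /m
lambda = 1 / 1.6760e+07
= 59.6669 nm

59.6669


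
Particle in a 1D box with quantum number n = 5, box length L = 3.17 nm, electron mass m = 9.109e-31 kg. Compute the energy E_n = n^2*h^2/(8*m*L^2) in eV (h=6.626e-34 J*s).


E = n^2 * h^2 / (8 * m * L^2)
= 5^2 * (6.626e-34)^2 / (8 * 9.109e-31 * (3.17e-9)^2)
= 25 * 4.3904e-67 / (8 * 9.109e-31 * 1.0049e-17)
= 1.4989e-19 J
= 0.9356 eV

0.9356


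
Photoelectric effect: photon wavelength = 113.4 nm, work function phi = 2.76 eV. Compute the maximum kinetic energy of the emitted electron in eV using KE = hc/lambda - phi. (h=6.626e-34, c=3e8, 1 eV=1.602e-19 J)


E_photon = hc / lambda
= (6.626e-34)(3e8) / (113.4e-9)
= 1.7529e-18 J
= 10.942 eV
KE = E_photon - phi
= 10.942 - 2.76
= 8.182 eV

8.182


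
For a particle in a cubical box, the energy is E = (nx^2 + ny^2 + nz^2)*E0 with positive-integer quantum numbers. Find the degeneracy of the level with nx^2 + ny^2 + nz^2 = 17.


Enumerate all (nx, ny, nz) with nx^2 + ny^2 + nz^2 = 17:
(2,2,3)
(2,3,2)
(3,2,2)
Total degeneracy = 3

3


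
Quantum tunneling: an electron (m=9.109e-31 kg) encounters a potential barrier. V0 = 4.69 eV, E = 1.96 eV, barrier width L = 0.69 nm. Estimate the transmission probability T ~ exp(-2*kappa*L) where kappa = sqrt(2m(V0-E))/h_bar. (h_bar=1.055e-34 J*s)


V0 - E = 2.73 eV = 4.3735e-19 J
kappa = sqrt(2 * m * (V0-E)) / h_bar
= sqrt(2 * 9.109e-31 * 4.3735e-19) / 1.055e-34
= 8.4608e+09 /m
2*kappa*L = 2 * 8.4608e+09 * 0.69e-9
= 11.6759
T = exp(-11.6759) = 8.496314e-06

8.496314e-06


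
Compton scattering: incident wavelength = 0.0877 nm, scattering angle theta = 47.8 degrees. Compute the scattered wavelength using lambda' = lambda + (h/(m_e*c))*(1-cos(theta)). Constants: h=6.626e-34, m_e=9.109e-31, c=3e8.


Compton wavelength: h/(m_e*c) = 2.4247e-12 m
d_lambda = 2.4247e-12 * (1 - cos(47.8 deg))
= 2.4247e-12 * 0.328279
= 7.9598e-13 m = 0.000796 nm
lambda' = 0.0877 + 0.000796
= 0.088496 nm

0.088496


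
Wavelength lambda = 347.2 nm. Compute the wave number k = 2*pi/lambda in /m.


k = 2 * pi / lambda
= 6.2832 / (347.2e-9)
= 6.2832 / 3.4720e-07
= 1.8097e+07 /m

1.8097e+07


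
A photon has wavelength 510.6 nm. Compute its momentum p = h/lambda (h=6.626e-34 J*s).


p = h / lambda
= 6.626e-34 / (510.6e-9)
= 6.626e-34 / 5.1060e-07
= 1.2977e-27 kg*m/s

1.2977e-27


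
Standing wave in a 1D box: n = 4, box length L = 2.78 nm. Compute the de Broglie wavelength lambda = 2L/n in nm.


lambda = 2L / n
= 2 * 2.78 / 4
= 5.56 / 4
= 1.39 nm

1.39


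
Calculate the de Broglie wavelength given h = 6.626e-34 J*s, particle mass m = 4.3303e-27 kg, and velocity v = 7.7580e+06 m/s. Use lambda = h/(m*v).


lambda = h / (m * v)
= 6.626e-34 / (4.3303e-27 * 7.7580e+06)
= 6.626e-34 / 3.3594e-20
= 1.9723e-14 m

1.9723e-14


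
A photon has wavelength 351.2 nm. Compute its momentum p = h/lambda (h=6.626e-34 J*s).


p = h / lambda
= 6.626e-34 / (351.2e-9)
= 6.626e-34 / 3.5120e-07
= 1.8867e-27 kg*m/s

1.8867e-27


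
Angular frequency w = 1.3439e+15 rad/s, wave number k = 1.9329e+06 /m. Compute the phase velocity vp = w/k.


vp = w / k
= 1.3439e+15 / 1.9329e+06
= 6.9528e+08 m/s

6.9528e+08


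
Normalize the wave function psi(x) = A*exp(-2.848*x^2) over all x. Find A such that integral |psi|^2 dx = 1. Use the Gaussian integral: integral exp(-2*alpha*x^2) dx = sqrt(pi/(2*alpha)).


integral |psi|^2 dx = A^2 * sqrt(pi/(2*alpha)) = 1
A^2 = sqrt(2*alpha/pi)
= sqrt(2 * 2.848 / pi)
= 1.346511
A = sqrt(1.346511)
= 1.1604

1.1604


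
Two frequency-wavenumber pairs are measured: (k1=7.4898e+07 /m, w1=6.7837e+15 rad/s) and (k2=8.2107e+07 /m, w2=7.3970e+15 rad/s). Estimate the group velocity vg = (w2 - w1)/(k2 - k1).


vg = (w2 - w1) / (k2 - k1)
= (7.3970e+15 - 6.7837e+15) / (8.2107e+07 - 7.4898e+07)
= 6.1330e+14 / 7.2090e+06
= 8.5074e+07 m/s

8.5074e+07


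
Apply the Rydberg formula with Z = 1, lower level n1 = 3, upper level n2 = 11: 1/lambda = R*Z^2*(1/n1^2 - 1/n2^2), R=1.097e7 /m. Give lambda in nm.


1/lambda = R * Z^2 * (1/n1^2 - 1/n2^2)
= 1.097e7 * 1^2 * (1/3^2 - 1/11^2)
= 1.097e7 * 1 * (0.111111 - 0.008264)
= 1.1282e+06 /m
lambda = 1 / 1.1282e+06
= 886.3459 nm

886.3459


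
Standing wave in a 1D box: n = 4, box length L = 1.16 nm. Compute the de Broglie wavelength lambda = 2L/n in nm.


lambda = 2L / n
= 2 * 1.16 / 4
= 2.32 / 4
= 0.58 nm

0.58


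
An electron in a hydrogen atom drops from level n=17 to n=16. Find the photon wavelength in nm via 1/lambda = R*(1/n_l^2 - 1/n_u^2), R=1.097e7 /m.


1/lambda = R * (1/n_l^2 - 1/n_u^2)
= 1.097e7 * (1/16^2 - 1/17^2)
= 1.097e7 * (0.003906 - 0.00346)
= 1.097e7 * 0.000446
= 4.8931e+03 /m
lambda = 1 / 4.8931e+03 = 204370.045 nm

204370.045


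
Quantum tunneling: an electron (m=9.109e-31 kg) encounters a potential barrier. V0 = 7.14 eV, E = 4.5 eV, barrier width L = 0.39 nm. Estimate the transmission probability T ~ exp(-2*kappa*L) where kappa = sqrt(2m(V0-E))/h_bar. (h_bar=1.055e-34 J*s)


V0 - E = 2.64 eV = 4.2293e-19 J
kappa = sqrt(2 * m * (V0-E)) / h_bar
= sqrt(2 * 9.109e-31 * 4.2293e-19) / 1.055e-34
= 8.3201e+09 /m
2*kappa*L = 2 * 8.3201e+09 * 0.39e-9
= 6.4897
T = exp(-6.4897) = 1.518980e-03

1.518980e-03


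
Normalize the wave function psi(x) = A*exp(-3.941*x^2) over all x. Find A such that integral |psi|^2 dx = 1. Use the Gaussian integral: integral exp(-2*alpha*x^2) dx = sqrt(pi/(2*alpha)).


integral |psi|^2 dx = A^2 * sqrt(pi/(2*alpha)) = 1
A^2 = sqrt(2*alpha/pi)
= sqrt(2 * 3.941 / pi)
= 1.583957
A = sqrt(1.583957)
= 1.2586

1.2586


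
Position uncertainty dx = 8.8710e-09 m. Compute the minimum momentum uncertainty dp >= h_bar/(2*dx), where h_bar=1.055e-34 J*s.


dp = h_bar / (2 * dx)
= 1.055e-34 / (2 * 8.8710e-09)
= 1.055e-34 / 1.7742e-08
= 5.9463e-27 kg*m/s

5.9463e-27


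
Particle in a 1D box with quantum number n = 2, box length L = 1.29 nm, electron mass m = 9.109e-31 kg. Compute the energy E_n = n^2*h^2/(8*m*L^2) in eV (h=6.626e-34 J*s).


E = n^2 * h^2 / (8 * m * L^2)
= 2^2 * (6.626e-34)^2 / (8 * 9.109e-31 * (1.29e-9)^2)
= 4 * 4.3904e-67 / (8 * 9.109e-31 * 1.6641e-18)
= 1.4482e-19 J
= 0.904 eV

0.904


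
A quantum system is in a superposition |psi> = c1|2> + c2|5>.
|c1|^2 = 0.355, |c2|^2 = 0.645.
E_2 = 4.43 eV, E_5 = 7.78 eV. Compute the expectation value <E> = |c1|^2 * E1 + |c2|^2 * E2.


<E> = |c1|^2 * E1 + |c2|^2 * E2
= 0.355 * 4.43 + 0.645 * 7.78
= 1.5726 + 5.0181
= 6.5907 eV

6.5907


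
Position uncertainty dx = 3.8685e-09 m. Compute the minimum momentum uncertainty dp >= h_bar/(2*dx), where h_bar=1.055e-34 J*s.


dp = h_bar / (2 * dx)
= 1.055e-34 / (2 * 3.8685e-09)
= 1.055e-34 / 7.7370e-09
= 1.3636e-26 kg*m/s

1.3636e-26


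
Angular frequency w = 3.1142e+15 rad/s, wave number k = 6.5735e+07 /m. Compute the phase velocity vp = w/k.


vp = w / k
= 3.1142e+15 / 6.5735e+07
= 4.7375e+07 m/s

4.7375e+07


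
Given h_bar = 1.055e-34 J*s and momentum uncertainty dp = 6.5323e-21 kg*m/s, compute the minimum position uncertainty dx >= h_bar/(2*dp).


dx = h_bar / (2 * dp)
= 1.055e-34 / (2 * 6.5323e-21)
= 1.055e-34 / 1.3065e-20
= 8.0753e-15 m

8.0753e-15


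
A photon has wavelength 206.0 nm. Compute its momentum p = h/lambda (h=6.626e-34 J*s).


p = h / lambda
= 6.626e-34 / (206.0e-9)
= 6.626e-34 / 2.0600e-07
= 3.2165e-27 kg*m/s

3.2165e-27


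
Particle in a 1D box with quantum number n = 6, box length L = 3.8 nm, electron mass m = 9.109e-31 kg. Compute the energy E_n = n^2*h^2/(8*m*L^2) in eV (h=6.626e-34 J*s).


E = n^2 * h^2 / (8 * m * L^2)
= 6^2 * (6.626e-34)^2 / (8 * 9.109e-31 * (3.8e-9)^2)
= 36 * 4.3904e-67 / (8 * 9.109e-31 * 1.4440e-17)
= 1.5020e-19 J
= 0.9376 eV

0.9376


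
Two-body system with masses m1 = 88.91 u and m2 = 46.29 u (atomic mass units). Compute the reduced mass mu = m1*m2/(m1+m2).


mu = m1 * m2 / (m1 + m2)
= 88.91 * 46.29 / (88.91 + 46.29)
= 4115.6439 / 135.2
= 30.4412 u

30.4412


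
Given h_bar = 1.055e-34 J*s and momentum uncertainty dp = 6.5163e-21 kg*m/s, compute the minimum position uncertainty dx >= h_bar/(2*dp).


dx = h_bar / (2 * dp)
= 1.055e-34 / (2 * 6.5163e-21)
= 1.055e-34 / 1.3033e-20
= 8.0951e-15 m

8.0951e-15


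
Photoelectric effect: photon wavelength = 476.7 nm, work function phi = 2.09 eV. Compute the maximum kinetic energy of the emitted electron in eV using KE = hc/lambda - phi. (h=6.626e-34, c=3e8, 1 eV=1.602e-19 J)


E_photon = hc / lambda
= (6.626e-34)(3e8) / (476.7e-9)
= 4.1699e-19 J
= 2.6029 eV
KE = E_photon - phi
= 2.6029 - 2.09
= 0.5129 eV

0.5129


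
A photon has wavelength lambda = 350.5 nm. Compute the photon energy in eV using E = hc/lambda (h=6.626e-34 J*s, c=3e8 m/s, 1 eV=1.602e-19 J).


E = hc / lambda
= (6.626e-34)(3e8) / (350.5e-9)
= 1.9878e-25 / 3.5050e-07
= 5.6713e-19 J
Converting to eV: 5.6713e-19 / 1.602e-19
= 3.5402 eV

3.5402


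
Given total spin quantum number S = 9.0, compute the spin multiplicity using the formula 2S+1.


Spin multiplicity = 2S + 1
= 2 * 9.0 + 1
= 18.0 + 1
= 19

19


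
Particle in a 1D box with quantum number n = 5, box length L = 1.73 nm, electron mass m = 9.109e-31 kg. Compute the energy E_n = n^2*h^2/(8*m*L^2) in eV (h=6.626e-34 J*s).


E = n^2 * h^2 / (8 * m * L^2)
= 5^2 * (6.626e-34)^2 / (8 * 9.109e-31 * (1.73e-9)^2)
= 25 * 4.3904e-67 / (8 * 9.109e-31 * 2.9929e-18)
= 5.0326e-19 J
= 3.1414 eV

3.1414


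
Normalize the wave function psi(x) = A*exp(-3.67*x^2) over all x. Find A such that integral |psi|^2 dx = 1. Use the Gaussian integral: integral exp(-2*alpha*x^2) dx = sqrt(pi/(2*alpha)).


integral |psi|^2 dx = A^2 * sqrt(pi/(2*alpha)) = 1
A^2 = sqrt(2*alpha/pi)
= sqrt(2 * 3.67 / pi)
= 1.528527
A = sqrt(1.528527)
= 1.2363

1.2363


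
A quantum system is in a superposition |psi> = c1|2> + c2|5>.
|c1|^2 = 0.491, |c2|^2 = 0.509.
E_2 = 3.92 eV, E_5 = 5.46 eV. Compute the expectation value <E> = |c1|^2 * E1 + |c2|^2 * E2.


<E> = |c1|^2 * E1 + |c2|^2 * E2
= 0.491 * 3.92 + 0.509 * 5.46
= 1.9247 + 2.7791
= 4.7039 eV

4.7039


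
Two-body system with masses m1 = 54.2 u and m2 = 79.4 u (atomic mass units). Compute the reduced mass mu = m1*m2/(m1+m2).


mu = m1 * m2 / (m1 + m2)
= 54.2 * 79.4 / (54.2 + 79.4)
= 4303.48 / 133.6
= 32.2117 u

32.2117


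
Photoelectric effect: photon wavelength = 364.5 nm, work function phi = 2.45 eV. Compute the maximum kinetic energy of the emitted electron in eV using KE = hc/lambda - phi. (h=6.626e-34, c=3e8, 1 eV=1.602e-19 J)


E_photon = hc / lambda
= (6.626e-34)(3e8) / (364.5e-9)
= 5.4535e-19 J
= 3.4042 eV
KE = E_photon - phi
= 3.4042 - 2.45
= 0.9542 eV

0.9542


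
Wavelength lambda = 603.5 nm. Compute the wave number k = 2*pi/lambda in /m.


k = 2 * pi / lambda
= 6.2832 / (603.5e-9)
= 6.2832 / 6.0350e-07
= 1.0411e+07 /m

1.0411e+07


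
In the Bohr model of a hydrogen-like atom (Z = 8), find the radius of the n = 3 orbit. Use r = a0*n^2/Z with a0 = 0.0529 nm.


r = a0 * n^2 / Z
= 0.0529 * 3^2 / 8
= 0.0529 * 9 / 8
= 0.0595 nm

0.0595


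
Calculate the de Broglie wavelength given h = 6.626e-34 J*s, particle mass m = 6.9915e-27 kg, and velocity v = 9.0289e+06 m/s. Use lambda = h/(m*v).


lambda = h / (m * v)
= 6.626e-34 / (6.9915e-27 * 9.0289e+06)
= 6.626e-34 / 6.3126e-20
= 1.0497e-14 m

1.0497e-14


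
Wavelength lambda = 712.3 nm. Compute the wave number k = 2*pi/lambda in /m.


k = 2 * pi / lambda
= 6.2832 / (712.3e-9)
= 6.2832 / 7.1230e-07
= 8.8210e+06 /m

8.8210e+06


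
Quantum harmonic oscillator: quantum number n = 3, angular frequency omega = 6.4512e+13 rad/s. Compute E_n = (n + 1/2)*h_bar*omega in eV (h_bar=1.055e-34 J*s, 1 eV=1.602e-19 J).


E = (n + 1/2) * h_bar * omega
= (3 + 0.5) * 1.055e-34 * 6.4512e+13
= 3.5 * 6.8060e-21
= 2.3821e-20 J
= 0.1487 eV

0.1487


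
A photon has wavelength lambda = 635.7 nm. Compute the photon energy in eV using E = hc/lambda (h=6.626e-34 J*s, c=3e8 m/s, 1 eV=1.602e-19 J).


E = hc / lambda
= (6.626e-34)(3e8) / (635.7e-9)
= 1.9878e-25 / 6.3570e-07
= 3.1269e-19 J
Converting to eV: 3.1269e-19 / 1.602e-19
= 1.9519 eV

1.9519


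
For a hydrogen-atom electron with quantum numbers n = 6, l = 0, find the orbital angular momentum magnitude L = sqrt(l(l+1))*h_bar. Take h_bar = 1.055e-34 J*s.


L = sqrt(l*(l+1)) * h_bar
= sqrt(0 * 1) * 1.055e-34
= sqrt(0) * 1.055e-34
= 0.0 * 1.055e-34
= 0.0000e+00 J*s

0.0000e+00


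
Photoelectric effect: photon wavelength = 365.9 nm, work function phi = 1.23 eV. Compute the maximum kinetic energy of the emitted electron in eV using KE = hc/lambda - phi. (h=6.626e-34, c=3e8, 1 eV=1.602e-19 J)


E_photon = hc / lambda
= (6.626e-34)(3e8) / (365.9e-9)
= 5.4326e-19 J
= 3.3912 eV
KE = E_photon - phi
= 3.3912 - 1.23
= 2.1612 eV

2.1612


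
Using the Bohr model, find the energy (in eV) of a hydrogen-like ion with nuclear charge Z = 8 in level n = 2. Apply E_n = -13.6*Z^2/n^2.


E_n = -13.6 * Z^2 / n^2
= -13.6 * 8^2 / 2^2
= -13.6 * 64 / 4
= -217.6 eV

-217.6


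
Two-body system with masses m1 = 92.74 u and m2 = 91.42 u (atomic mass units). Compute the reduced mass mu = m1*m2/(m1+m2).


mu = m1 * m2 / (m1 + m2)
= 92.74 * 91.42 / (92.74 + 91.42)
= 8478.2908 / 184.16
= 46.0376 u

46.0376


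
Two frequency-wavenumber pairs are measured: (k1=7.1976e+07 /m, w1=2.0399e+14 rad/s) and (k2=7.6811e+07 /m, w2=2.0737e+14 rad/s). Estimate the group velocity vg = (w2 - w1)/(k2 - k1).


vg = (w2 - w1) / (k2 - k1)
= (2.0737e+14 - 2.0399e+14) / (7.6811e+07 - 7.1976e+07)
= 3.3800e+12 / 4.8350e+06
= 6.9907e+05 m/s

6.9907e+05


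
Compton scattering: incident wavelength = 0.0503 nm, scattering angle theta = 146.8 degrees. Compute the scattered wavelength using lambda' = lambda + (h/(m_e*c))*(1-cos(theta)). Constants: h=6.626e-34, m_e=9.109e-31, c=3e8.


Compton wavelength: h/(m_e*c) = 2.4247e-12 m
d_lambda = 2.4247e-12 * (1 - cos(146.8 deg))
= 2.4247e-12 * 1.836764
= 4.4536e-12 m = 0.004454 nm
lambda' = 0.0503 + 0.004454
= 0.054754 nm

0.054754


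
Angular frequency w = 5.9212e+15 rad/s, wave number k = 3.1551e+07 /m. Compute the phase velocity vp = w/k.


vp = w / k
= 5.9212e+15 / 3.1551e+07
= 1.8767e+08 m/s

1.8767e+08


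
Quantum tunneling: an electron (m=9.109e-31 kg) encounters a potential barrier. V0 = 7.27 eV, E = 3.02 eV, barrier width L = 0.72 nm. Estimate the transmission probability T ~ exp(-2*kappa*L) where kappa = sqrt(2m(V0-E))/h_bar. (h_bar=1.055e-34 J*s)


V0 - E = 4.25 eV = 6.8085e-19 J
kappa = sqrt(2 * m * (V0-E)) / h_bar
= sqrt(2 * 9.109e-31 * 6.8085e-19) / 1.055e-34
= 1.0557e+10 /m
2*kappa*L = 2 * 1.0557e+10 * 0.72e-9
= 15.2015
T = exp(-15.2015) = 2.500792e-07

2.500792e-07


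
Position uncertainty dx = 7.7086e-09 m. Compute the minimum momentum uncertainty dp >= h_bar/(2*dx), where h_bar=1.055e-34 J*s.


dp = h_bar / (2 * dx)
= 1.055e-34 / (2 * 7.7086e-09)
= 1.055e-34 / 1.5417e-08
= 6.8430e-27 kg*m/s

6.8430e-27


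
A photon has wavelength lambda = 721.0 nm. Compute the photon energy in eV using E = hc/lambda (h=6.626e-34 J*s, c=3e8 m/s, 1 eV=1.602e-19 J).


E = hc / lambda
= (6.626e-34)(3e8) / (721.0e-9)
= 1.9878e-25 / 7.2100e-07
= 2.7570e-19 J
Converting to eV: 2.7570e-19 / 1.602e-19
= 1.721 eV

1.721


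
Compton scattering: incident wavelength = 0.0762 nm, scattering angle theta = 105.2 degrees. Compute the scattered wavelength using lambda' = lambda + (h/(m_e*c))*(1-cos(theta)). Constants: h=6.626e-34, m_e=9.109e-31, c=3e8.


Compton wavelength: h/(m_e*c) = 2.4247e-12 m
d_lambda = 2.4247e-12 * (1 - cos(105.2 deg))
= 2.4247e-12 * 1.262189
= 3.0604e-12 m = 0.00306 nm
lambda' = 0.0762 + 0.00306
= 0.07926 nm

0.07926


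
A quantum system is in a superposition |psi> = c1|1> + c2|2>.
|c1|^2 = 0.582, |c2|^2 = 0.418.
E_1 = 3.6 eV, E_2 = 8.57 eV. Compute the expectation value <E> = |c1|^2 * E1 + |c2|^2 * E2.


<E> = |c1|^2 * E1 + |c2|^2 * E2
= 0.582 * 3.6 + 0.418 * 8.57
= 2.0952 + 3.5823
= 5.6775 eV

5.6775


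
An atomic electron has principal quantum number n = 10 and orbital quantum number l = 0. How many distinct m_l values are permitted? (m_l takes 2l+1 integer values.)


m_l ranges from -l to +l in integer steps
So m_l goes from -0 to +0
Count = 2l + 1 = 2*0 + 1
= 1

1


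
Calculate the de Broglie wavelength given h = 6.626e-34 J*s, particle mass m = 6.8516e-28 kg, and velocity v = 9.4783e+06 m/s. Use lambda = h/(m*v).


lambda = h / (m * v)
= 6.626e-34 / (6.8516e-28 * 9.4783e+06)
= 6.626e-34 / 6.4942e-21
= 1.0203e-13 m

1.0203e-13


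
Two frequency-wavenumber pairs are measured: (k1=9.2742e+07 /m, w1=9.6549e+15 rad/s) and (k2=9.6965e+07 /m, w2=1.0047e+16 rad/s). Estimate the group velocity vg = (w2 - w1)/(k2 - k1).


vg = (w2 - w1) / (k2 - k1)
= (1.0047e+16 - 9.6549e+15) / (9.6965e+07 - 9.2742e+07)
= 3.9210e+14 / 4.2230e+06
= 9.2849e+07 m/s

9.2849e+07


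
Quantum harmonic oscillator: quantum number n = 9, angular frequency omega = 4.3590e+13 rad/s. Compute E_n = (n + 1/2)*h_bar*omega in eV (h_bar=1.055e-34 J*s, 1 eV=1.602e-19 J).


E = (n + 1/2) * h_bar * omega
= (9 + 0.5) * 1.055e-34 * 4.3590e+13
= 9.5 * 4.5987e-21
= 4.3688e-20 J
= 0.2727 eV

0.2727


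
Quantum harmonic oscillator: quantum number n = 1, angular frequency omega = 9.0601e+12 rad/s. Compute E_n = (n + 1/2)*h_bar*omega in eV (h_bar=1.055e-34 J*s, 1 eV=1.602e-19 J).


E = (n + 1/2) * h_bar * omega
= (1 + 0.5) * 1.055e-34 * 9.0601e+12
= 1.5 * 9.5584e-22
= 1.4338e-21 J
= 0.0089 eV

0.0089


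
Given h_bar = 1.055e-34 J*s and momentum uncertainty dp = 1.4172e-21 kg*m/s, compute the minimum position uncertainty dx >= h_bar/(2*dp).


dx = h_bar / (2 * dp)
= 1.055e-34 / (2 * 1.4172e-21)
= 1.055e-34 / 2.8344e-21
= 3.7221e-14 m

3.7221e-14


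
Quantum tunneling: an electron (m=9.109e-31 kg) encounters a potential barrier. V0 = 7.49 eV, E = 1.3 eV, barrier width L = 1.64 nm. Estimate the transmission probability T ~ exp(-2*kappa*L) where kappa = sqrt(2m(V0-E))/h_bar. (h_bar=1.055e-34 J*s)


V0 - E = 6.19 eV = 9.9164e-19 J
kappa = sqrt(2 * m * (V0-E)) / h_bar
= sqrt(2 * 9.109e-31 * 9.9164e-19) / 1.055e-34
= 1.2740e+10 /m
2*kappa*L = 2 * 1.2740e+10 * 1.64e-9
= 41.7877
T = exp(-41.7877) = 7.109498e-19

7.109498e-19


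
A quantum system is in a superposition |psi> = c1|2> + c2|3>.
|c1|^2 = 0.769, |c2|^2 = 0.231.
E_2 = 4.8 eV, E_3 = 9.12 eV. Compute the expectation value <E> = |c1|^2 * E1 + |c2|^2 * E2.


<E> = |c1|^2 * E1 + |c2|^2 * E2
= 0.769 * 4.8 + 0.231 * 9.12
= 3.6912 + 2.1067
= 5.7979 eV

5.7979


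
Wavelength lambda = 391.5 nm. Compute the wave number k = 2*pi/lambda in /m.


k = 2 * pi / lambda
= 6.2832 / (391.5e-9)
= 6.2832 / 3.9150e-07
= 1.6049e+07 /m

1.6049e+07


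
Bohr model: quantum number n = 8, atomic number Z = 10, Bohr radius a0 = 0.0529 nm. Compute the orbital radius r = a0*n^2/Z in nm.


r = a0 * n^2 / Z
= 0.0529 * 8^2 / 10
= 0.0529 * 64 / 10
= 0.3386 nm

0.3386


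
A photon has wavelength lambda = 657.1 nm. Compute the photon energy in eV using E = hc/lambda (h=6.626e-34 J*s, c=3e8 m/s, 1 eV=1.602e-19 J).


E = hc / lambda
= (6.626e-34)(3e8) / (657.1e-9)
= 1.9878e-25 / 6.5710e-07
= 3.0251e-19 J
Converting to eV: 3.0251e-19 / 1.602e-19
= 1.8883 eV

1.8883


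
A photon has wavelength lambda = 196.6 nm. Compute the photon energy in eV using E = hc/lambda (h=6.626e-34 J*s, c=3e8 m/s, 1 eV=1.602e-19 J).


E = hc / lambda
= (6.626e-34)(3e8) / (196.6e-9)
= 1.9878e-25 / 1.9660e-07
= 1.0111e-18 J
Converting to eV: 1.0111e-18 / 1.602e-19
= 6.3114 eV

6.3114


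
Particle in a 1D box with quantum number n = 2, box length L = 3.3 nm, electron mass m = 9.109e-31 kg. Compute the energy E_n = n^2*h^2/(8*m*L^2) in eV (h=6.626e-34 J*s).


E = n^2 * h^2 / (8 * m * L^2)
= 2^2 * (6.626e-34)^2 / (8 * 9.109e-31 * (3.3e-9)^2)
= 4 * 4.3904e-67 / (8 * 9.109e-31 * 1.0890e-17)
= 2.2130e-20 J
= 0.1381 eV

0.1381


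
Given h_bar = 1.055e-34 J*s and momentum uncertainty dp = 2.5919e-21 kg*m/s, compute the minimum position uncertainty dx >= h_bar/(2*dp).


dx = h_bar / (2 * dp)
= 1.055e-34 / (2 * 2.5919e-21)
= 1.055e-34 / 5.1838e-21
= 2.0352e-14 m

2.0352e-14


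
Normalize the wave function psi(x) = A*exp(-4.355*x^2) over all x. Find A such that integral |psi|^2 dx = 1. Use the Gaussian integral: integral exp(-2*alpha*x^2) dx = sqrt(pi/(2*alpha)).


integral |psi|^2 dx = A^2 * sqrt(pi/(2*alpha)) = 1
A^2 = sqrt(2*alpha/pi)
= sqrt(2 * 4.355 / pi)
= 1.665076
A = sqrt(1.665076)
= 1.2904

1.2904


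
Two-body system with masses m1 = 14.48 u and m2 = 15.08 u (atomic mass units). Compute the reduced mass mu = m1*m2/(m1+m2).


mu = m1 * m2 / (m1 + m2)
= 14.48 * 15.08 / (14.48 + 15.08)
= 218.3584 / 29.56
= 7.387 u

7.387


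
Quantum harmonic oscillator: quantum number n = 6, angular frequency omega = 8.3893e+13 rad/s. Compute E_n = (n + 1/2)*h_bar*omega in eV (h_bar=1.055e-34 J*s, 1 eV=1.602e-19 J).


E = (n + 1/2) * h_bar * omega
= (6 + 0.5) * 1.055e-34 * 8.3893e+13
= 6.5 * 8.8507e-21
= 5.7530e-20 J
= 0.3591 eV

0.3591


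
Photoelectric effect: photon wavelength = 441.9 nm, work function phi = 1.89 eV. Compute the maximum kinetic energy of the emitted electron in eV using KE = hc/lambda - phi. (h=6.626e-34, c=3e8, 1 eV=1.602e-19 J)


E_photon = hc / lambda
= (6.626e-34)(3e8) / (441.9e-9)
= 4.4983e-19 J
= 2.8079 eV
KE = E_photon - phi
= 2.8079 - 1.89
= 0.9179 eV

0.9179


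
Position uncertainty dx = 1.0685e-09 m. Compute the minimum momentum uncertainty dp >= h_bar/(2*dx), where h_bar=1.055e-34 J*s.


dp = h_bar / (2 * dx)
= 1.055e-34 / (2 * 1.0685e-09)
= 1.055e-34 / 2.1370e-09
= 4.9368e-26 kg*m/s

4.9368e-26


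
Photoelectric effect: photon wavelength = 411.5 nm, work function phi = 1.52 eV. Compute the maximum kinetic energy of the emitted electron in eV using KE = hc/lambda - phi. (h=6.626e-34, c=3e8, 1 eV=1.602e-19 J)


E_photon = hc / lambda
= (6.626e-34)(3e8) / (411.5e-9)
= 4.8306e-19 J
= 3.0154 eV
KE = E_photon - phi
= 3.0154 - 1.52
= 1.4954 eV

1.4954


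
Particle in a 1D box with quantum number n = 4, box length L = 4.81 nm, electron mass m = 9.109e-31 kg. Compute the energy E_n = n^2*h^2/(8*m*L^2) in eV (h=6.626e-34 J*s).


E = n^2 * h^2 / (8 * m * L^2)
= 4^2 * (6.626e-34)^2 / (8 * 9.109e-31 * (4.81e-9)^2)
= 16 * 4.3904e-67 / (8 * 9.109e-31 * 2.3136e-17)
= 4.1665e-20 J
= 0.2601 eV

0.2601


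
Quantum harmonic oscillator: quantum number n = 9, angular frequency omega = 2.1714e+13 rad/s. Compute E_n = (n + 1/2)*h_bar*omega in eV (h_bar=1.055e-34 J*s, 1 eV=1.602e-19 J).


E = (n + 1/2) * h_bar * omega
= (9 + 0.5) * 1.055e-34 * 2.1714e+13
= 9.5 * 2.2908e-21
= 2.1763e-20 J
= 0.1358 eV

0.1358


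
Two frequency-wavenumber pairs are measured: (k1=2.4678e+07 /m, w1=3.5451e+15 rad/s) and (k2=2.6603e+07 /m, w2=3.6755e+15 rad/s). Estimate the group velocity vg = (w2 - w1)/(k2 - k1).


vg = (w2 - w1) / (k2 - k1)
= (3.6755e+15 - 3.5451e+15) / (2.6603e+07 - 2.4678e+07)
= 1.3040e+14 / 1.9250e+06
= 6.7740e+07 m/s

6.7740e+07
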